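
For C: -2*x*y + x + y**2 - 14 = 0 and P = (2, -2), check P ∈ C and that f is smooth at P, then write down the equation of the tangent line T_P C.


Tangent line at P: 5*x - 8*y - 26 = 0.

Step 1: f(2, -2) = 0, so P lies on C.
Step 2: partial derivatives
  f_x(x, y) = 1 - 2*y, f_y(x, y) = -2*x + 2*y.
  f_x(P) = 5, f_y(P) = -8 (gradient nonzero, so P is smooth).
Step 3: tangent line at P: 5·(x − 2) + -8·(y − -2) = 0.
Expanding: 5*x - 8*y - 26 = 0.


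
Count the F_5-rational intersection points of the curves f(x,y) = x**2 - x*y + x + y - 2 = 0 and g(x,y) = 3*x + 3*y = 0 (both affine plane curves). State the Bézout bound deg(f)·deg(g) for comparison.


Common zeros: {(1, 4), (4, 1)}; count = 2; Bézout bound = 2.

deg(f) = 2, deg(g) = 1, so Bézout bound = 2.
Scan x ∈ F_5. For each x, list the y ∈ F_5 with f(x, y) ≡ 0 and those with g(x, y) ≡ 0 (mod 5); the common zeros in that column are the intersection.
  x = 0: f ≡ 0 at y ∈ {2}; g ≡ 0 at y ∈ {0}; common: ∅.
  x = 1: f ≡ 0 at y ∈ {0, 1, 2, 3, 4}; g ≡ 0 at y ∈ {4}; common: {4}.
  x = 2: f ≡ 0 at y ∈ {4}; g ≡ 0 at y ∈ {3}; common: ∅.
  x = 3: f ≡ 0 at y ∈ {0}; g ≡ 0 at y ∈ {2}; common: ∅.
  x = 4: f ≡ 0 at y ∈ {1}; g ≡ 0 at y ∈ {1}; common: {1}.
Collecting: common zeros = {(1, 4), (4, 1)}, so the count is 2.
Comparison with the Bézout bound: 2 ≤ 2 = deg(f)·deg(g), as expected for curves with no common component (the bound is attained).


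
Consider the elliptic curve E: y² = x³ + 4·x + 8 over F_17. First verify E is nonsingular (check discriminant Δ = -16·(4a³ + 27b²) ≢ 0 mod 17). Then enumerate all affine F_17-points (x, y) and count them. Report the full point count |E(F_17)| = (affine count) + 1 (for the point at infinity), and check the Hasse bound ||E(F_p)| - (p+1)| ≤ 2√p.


Affine points = {(0, 5), (0, 12), (1, 8), (1, 9), (3, 8), (3, 9), (5, 0), (8, 5), (8, 12), (9, 5), (9, 12), (12, 4), (12, 13), (13, 8), (13, 9), (15, 3), (15, 14)}; affine count = 17; |E(F_17)| = 18.

Discriminant check: Δ ∝ 4a³ + 27b² = 4·4³ + 27·8² = 4·64 + 27·64 ≡ 12 (mod 17). Nonzero ⇒ E is nonsingular.
For each x ∈ F_17, compute rhs = x³ + 4·x + 8 mod 17, then count y ∈ F_17 with y² ≡ rhs.
  x = 0: rhs = 8, matching y values: 5, 12 (2 points).
  x = 1: rhs = 13, matching y values: 8, 9 (2 points).
  x = 2: rhs = 7, matching y values: none (0 points).
  x = 3: rhs = 13, matching y values: 8, 9 (2 points).
  x = 4: rhs = 3, matching y values: none (0 points).
  x = 5: rhs = 0, matching y values: 0 (1 points).
  x = 6: rhs = 10, matching y values: none (0 points).
  x = 7: rhs = 5, matching y values: none (0 points).
  x = 8: rhs = 8, matching y values: 5, 12 (2 points).
  x = 9: rhs = 8, matching y values: 5, 12 (2 points).
  x = 10: rhs = 11, matching y values: none (0 points).
  x = 11: rhs = 6, matching y values: none (0 points).
  x = 12: rhs = 16, matching y values: 4, 13 (2 points).
  x = 13: rhs = 13, matching y values: 8, 9 (2 points).
  x = 14: rhs = 3, matching y values: none (0 points).
  x = 15: rhs = 9, matching y values: 3, 14 (2 points).
  x = 16: rhs = 3, matching y values: none (0 points).
Total affine count: 17.
Full point count |E(F_17)| = 17 + 1 = 18.
Hasse bound: |18 − (17+1)| = |0| = 0 ≤ 2√17 ≈ 8.2462 ✓.


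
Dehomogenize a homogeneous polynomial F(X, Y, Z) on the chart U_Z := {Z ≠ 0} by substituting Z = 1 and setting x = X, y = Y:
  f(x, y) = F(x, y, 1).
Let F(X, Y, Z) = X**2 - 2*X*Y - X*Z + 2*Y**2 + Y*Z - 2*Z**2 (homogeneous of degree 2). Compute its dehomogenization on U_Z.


f(x, y) = x**2 - 2*x*y - x + 2*y**2 + y - 2

On U_Z we set Z = 1. Each monomial c·X^i·Y^j·Z^k in F becomes c·x^i·y^j·1^k = c·x^i·y^j.
Substituting Z = 1: F(X, Y, 1) = x**2 - 2*x*y - x + 2*y**2 + y - 2.
Note: deg(f) ≤ deg(F) = 2; strict inequality happens when F is divisible by Z (lost terms).


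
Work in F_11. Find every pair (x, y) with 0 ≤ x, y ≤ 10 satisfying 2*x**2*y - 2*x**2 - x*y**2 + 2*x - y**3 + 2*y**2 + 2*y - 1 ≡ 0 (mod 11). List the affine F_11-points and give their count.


Affine F_11-points: {(0, 5), (0, 9), (0, 10), (1, 4), (3, 3), (3, 8), (3, 10), (5, 4), (7, 3), (7, 5), (7, 9), (9, 1)}; count = 12.

For each of the 121 pairs (x, y) ∈ F_11², evaluate f(x, y) mod 11. Record the zeros.
  x = 0: [0↦10, 1↦2, 2↦3, 3↦7, 4↦8, 5↦0, 6↦10, 7↦10, 8↦5, 9↦0, 10↦0]  zeros at y ∈ {5, 9, 10}
  x = 1: [0↦10, 1↦3, 2↦3, 3↦4, 4↦0, 5↦7, 6↦8, 7↦8, 8↦1, 9↦3, 10↦8]  zeros at y ∈ {4}
  x = 2: [0↦6, 1↦4, 2↦7, 3↦9, 4↦4, 5↦8, 6↦4, 7↦8, 8↦3, 9↦5, 10↦8]  zeros at y ∈ ∅
  x = 3: [0↦9, 1↦5, 2↦4, 3↦0, 4↦9, 5↦3, 6↦9, 7↦10, 8↦0, 9↦6, 10↦0]  zeros at y ∈ {3, 8, 10}
  x = 4: [0↦8, 1↦6, 2↦5, 3↦10, 4↦4, 5↦3, 6↦1, 7↦3, 8↦3, 9↦6, 10↦6]  zeros at y ∈ ∅
  x = 5: [0↦3, 1↦7, 2↦10, 3↦6, 4↦0, 5↦8, 6↦2, 7↦9, 8↦1, 9↦5, 10↦4]  zeros at y ∈ {4}
  x = 6: [0↦5, 1↦8, 2↦8, 3↦10, 4↦8, 5↦7, 6↦1, 7↦6, 8↦5, 9↦3, 10↦5]  zeros at y ∈ ∅
  x = 7: [0↦3, 1↦9, 2↦10, 3↦0, 4↦6, 5↦0, 6↦9, 7↦5, 8↦4, 9↦0, 10↦9]  zeros at y ∈ {3, 5, 9}
  x = 8: [0↦8, 1↦10, 2↦5, 3↦9, 4↦5, 5↦9, 6↦4, 7↦6, 8↦9, 9↦7, 10↦5]  zeros at y ∈ ∅
  x = 9: [0↦9, 1↦0, 2↦4, 3↦4, 4↦5, 5↦1, 6↦8, 7↦9, 8↦9, 9↦2, 10↦4]  zeros at y ∈ {1}
  x = 10: [0↦6, 1↦1, 2↦7, 3↦7, 4↦6, 5↦9, 6↦10, 7↦3, 8↦4, 9↦7, 10↦6]  zeros at y ∈ ∅
Collecting zeros: affine points = {(0, 5), (0, 9), (0, 10), (1, 4), (3, 3), (3, 8), (3, 10), (5, 4), (7, 3), (7, 5), (7, 9), (9, 1)}.
Total count |C(F_11)_aff| = 12.


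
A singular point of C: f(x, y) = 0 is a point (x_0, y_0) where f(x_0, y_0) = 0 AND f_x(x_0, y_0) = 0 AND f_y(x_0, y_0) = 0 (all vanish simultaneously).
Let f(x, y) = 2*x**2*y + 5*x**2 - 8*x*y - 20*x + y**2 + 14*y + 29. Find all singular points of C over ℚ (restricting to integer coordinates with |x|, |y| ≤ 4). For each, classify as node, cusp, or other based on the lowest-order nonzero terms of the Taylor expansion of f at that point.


Singular points: {(2, -3)}; classification: node.

Compute partial derivatives:
  f_x = 4*x*y + 10*x - 8*y - 20.
  f_y = 2*x**2 - 8*x + 2*y + 14.
Scan x_0 ∈ {−4, ..., 4}. For each x_0, f_y(x_0, y) is a polynomial in y; find its integer roots y ∈ {−4, ..., 4}, then test f_x and f at those candidates.
  x = -4: f_y(-4, y) = 2*y + 78; no integer root y with |y| ≤ 4.
  x = -3: f_y(-3, y) = 2*y + 56; no integer root y with |y| ≤ 4.
  x = -2: f_y(-2, y) = 2*y + 38; no integer root y with |y| ≤ 4.
  x = -1: f_y(-1, y) = 2*y + 24; no integer root y with |y| ≤ 4.
  x = 0: f_y(0, y) = 2*y + 14; no integer root y with |y| ≤ 4.
  x = 1: f_y(1, y) = 2*y + 8; vanishes at y ∈ {-4}. (1, -4): f_x = 6 ≠ 0.
  x = 2: f_y(2, y) = 2*y + 6; vanishes at y ∈ {-3}. (2, -3): f_x = 0, f = 0 — SINGULAR.
  x = 3: f_y(3, y) = 2*y + 8; vanishes at y ∈ {-4}. (3, -4): f_x = -6 ≠ 0.
  x = 4: f_y(4, y) = 2*y + 14; no integer root y with |y| ≤ 4.
Only singular point on the grid: (2, -3).
Classify: substitute x = 2 + u, y = -3 + v and expand: f = 2*u**2*v - u**2 + v**2.
No constant or linear terms (consistent with a singular point). Quadratic part: -u**2 + v**2. Cubic part: 2*u**2*v.
The quadratic part v**2 - u**2 = (v − u)(v + u) splits into two distinct linear factors, so there are two distinct tangent lines y − -3 = ±(x − 2) — this is a node (ordinary double point).
Classification: node.


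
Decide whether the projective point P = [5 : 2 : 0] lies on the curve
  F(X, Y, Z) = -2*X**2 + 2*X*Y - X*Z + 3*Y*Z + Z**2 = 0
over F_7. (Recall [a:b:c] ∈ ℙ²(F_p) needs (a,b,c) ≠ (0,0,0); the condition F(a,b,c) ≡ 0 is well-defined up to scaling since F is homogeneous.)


F(5,2,0) ≡ 5 (mod 7); P is NOT on the curve.

Evaluate F(5, 2, 0) term-by-term (mod 7).
  -2*X**2 ↦ -2·25·1·1 = -50
  2*X*Y ↦ 2·5·2·1 = 20
  -X*Z ↦ -1·5·1·0 = 0
  3*Y*Z ↦ 3·1·2·0 = 0
  Z**2 ↦ 1·1·1·0 = 0
Sum: F(5, 2, 0) = (-50) + (20) + (0) + (0) + (0) = -30.
Reducing mod 7: -30 ≡ 5 (mod 7).
Since F(a, b, c) ≡ 5 ≠ 0 (mod 7), P does NOT lie on the curve.


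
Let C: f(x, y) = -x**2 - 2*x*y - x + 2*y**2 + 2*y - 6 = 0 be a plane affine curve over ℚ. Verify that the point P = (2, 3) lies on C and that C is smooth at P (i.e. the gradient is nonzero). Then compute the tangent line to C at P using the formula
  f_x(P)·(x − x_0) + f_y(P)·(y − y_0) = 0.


Tangent line at P: -11*x + 10*y - 8 = 0.

Step 1: f(2, 3) = 0, so P lies on C.
Step 2: partial derivatives
  f_x(x, y) = -2*x - 2*y - 1, f_y(x, y) = -2*x + 4*y + 2.
  f_x(P) = -11, f_y(P) = 10 (gradient nonzero, so P is smooth).
Step 3: tangent line at P: -11·(x − 2) + 10·(y − 3) = 0.
Expanding: -11*x + 10*y - 8 = 0.


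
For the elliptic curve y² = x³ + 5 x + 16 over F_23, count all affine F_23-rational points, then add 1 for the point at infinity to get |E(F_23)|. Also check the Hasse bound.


Affine points = {(0, 4), (0, 19), (3, 9), (3, 14), (4, 10), (4, 13), (6, 3), (6, 20), (7, 7), (7, 16), (8, 4), (8, 19), (9, 10), (9, 13), (10, 10), (10, 13), (13, 1), (13, 22), (14, 1), (14, 22), (15, 4), (15, 19), (16, 11), (16, 12), (17, 0), (18, 2), (18, 21), (19, 1), (19, 22)}; affine count = 29; |E(F_23)| = 30.

Discriminant check: Δ ∝ 4a³ + 27b² = 4·5³ + 27·16² = 4·125 + 27·256 ≡ 6 (mod 23). Nonzero ⇒ E is nonsingular.
For each x ∈ F_23, compute rhs = x³ + 5·x + 16 mod 23, then count y ∈ F_23 with y² ≡ rhs.
  x = 0: rhs = 16, matching y values: 4, 19 (2 points).
  x = 1: rhs = 22, matching y values: none (0 points).
  x = 2: rhs = 11, matching y values: none (0 points).
  x = 3: rhs = 12, matching y values: 9, 14 (2 points).
  x = 4: rhs = 8, matching y values: 10, 13 (2 points).
  x = 5: rhs = 5, matching y values: none (0 points).
  x = 6: rhs = 9, matching y values: 3, 20 (2 points).
  x = 7: rhs = 3, matching y values: 7, 16 (2 points).
  x = 8: rhs = 16, matching y values: 4, 19 (2 points).
  x = 9: rhs = 8, matching y values: 10, 13 (2 points).
  x = 10: rhs = 8, matching y values: 10, 13 (2 points).
  x = 11: rhs = 22, matching y values: none (0 points).
  x = 12: rhs = 10, matching y values: none (0 points).
  x = 13: rhs = 1, matching y values: 1, 22 (2 points).
  x = 14: rhs = 1, matching y values: 1, 22 (2 points).
  x = 15: rhs = 16, matching y values: 4, 19 (2 points).
  x = 16: rhs = 6, matching y values: 11, 12 (2 points).
  x = 17: rhs = 0, matching y values: 0 (1 points).
  x = 18: rhs = 4, matching y values: 2, 21 (2 points).
  x = 19: rhs = 1, matching y values: 1, 22 (2 points).
  x = 20: rhs = 20, matching y values: none (0 points).
  x = 21: rhs = 21, matching y values: none (0 points).
  x = 22: rhs = 10, matching y values: none (0 points).
Total affine count: 29.
Full point count |E(F_23)| = 29 + 1 = 30.
Hasse bound: |30 − (23+1)| = |6| = 6 ≤ 2√23 ≈ 9.5917 ✓.


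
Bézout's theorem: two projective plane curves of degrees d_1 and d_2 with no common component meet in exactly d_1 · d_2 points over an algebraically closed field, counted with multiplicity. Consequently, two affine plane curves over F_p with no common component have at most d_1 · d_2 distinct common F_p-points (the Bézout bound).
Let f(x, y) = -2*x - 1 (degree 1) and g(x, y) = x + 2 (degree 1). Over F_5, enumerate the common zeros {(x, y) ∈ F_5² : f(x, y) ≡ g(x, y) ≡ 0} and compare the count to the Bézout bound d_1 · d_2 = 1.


Common zeros: ∅; count = 0; Bézout bound = 1.

deg(f) = 1, deg(g) = 1, so Bézout bound = 1.
Scan x ∈ F_5. For each x, list the y ∈ F_5 with f(x, y) ≡ 0 and those with g(x, y) ≡ 0 (mod 5); the common zeros in that column are the intersection.
  x = 0: f ≡ 0 at y ∈ ∅; g ≡ 0 at y ∈ ∅; common: ∅.
  x = 1: f ≡ 0 at y ∈ ∅; g ≡ 0 at y ∈ ∅; common: ∅.
  x = 2: f ≡ 0 at y ∈ {0, 1, 2, 3, 4}; g ≡ 0 at y ∈ ∅; common: ∅.
  x = 3: f ≡ 0 at y ∈ ∅; g ≡ 0 at y ∈ {0, 1, 2, 3, 4}; common: ∅.
  x = 4: f ≡ 0 at y ∈ ∅; g ≡ 0 at y ∈ ∅; common: ∅.
Collecting: common zeros = ∅, so the count is 0.
Comparison with the Bézout bound: 0 ≤ 1 = deg(f)·deg(g), as expected for curves with no common component (the affine F_5-count falls short of the bound because intersections may lie at infinity, over extension fields, or carry multiplicity).


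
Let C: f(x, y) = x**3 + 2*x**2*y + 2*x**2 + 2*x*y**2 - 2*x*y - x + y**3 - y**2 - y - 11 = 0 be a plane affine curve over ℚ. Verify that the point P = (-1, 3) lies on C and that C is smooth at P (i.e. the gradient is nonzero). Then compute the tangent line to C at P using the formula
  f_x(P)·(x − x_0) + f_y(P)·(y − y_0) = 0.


Tangent line at P: -2*x + 12*y - 38 = 0.

Step 1: f(-1, 3) = 0, so P lies on C.
Step 2: partial derivatives
  f_x(x, y) = 3*x**2 + 4*x*y + 4*x + 2*y**2 - 2*y - 1, f_y(x, y) = 2*x**2 + 4*x*y - 2*x + 3*y**2 - 2*y - 1.
  f_x(P) = -2, f_y(P) = 12 (gradient nonzero, so P is smooth).
Step 3: tangent line at P: -2·(x − -1) + 12·(y − 3) = 0.
Expanding: -2*x + 12*y - 38 = 0.


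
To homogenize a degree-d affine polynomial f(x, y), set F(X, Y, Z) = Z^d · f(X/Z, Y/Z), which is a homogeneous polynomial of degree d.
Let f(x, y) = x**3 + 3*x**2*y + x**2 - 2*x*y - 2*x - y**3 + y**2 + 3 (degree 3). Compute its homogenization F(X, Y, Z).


F(X, Y, Z) = X**3 + 3*X**2*Y + X**2*Z - 2*X*Y*Z - 2*X*Z**2 - Y**3 + Y**2*Z + 3*Z**3

deg(f) = 3.
Substitute x = X/Z, y = Y/Z into f, then multiply by Z^3.
  monomial 1·x^3·y^0 ↦ 1·X^3·Y^0·Z^0.
  monomial 3·x^2·y^1 ↦ 3·X^2·Y^1·Z^0.
  monomial 1·x^2·y^0 ↦ 1·X^2·Y^0·Z^1.
  monomial -2·x^1·y^1 ↦ -2·X^1·Y^1·Z^1.
  monomial -2·x^1·y^0 ↦ -2·X^1·Y^0·Z^2.
  monomial -1·x^0·y^3 ↦ -1·X^0·Y^3·Z^0.
  monomial 1·x^0·y^2 ↦ 1·X^0·Y^2·Z^1.
  monomial 3·x^0·y^0 ↦ 3·X^0·Y^0·Z^3.
Collecting: F(X, Y, Z) = X**3 + 3*X**2*Y + X**2*Z - 2*X*Y*Z - 2*X*Z**2 - Y**3 + Y**2*Z + 3*Z**3.


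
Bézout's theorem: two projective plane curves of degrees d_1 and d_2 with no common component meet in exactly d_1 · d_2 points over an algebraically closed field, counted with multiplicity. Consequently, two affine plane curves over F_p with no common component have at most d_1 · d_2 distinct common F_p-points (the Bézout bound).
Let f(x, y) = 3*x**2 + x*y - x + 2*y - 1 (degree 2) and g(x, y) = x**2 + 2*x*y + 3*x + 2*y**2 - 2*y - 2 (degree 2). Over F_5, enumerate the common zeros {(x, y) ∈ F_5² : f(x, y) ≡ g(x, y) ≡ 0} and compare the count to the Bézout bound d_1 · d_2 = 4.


Common zeros: {(0, 3), (1, 3)}; count = 2; Bézout bound = 4.

deg(f) = 2, deg(g) = 2, so Bézout bound = 4.
Scan x ∈ F_5. For each x, list the y ∈ F_5 with f(x, y) ≡ 0 and those with g(x, y) ≡ 0 (mod 5); the common zeros in that column are the intersection.
  x = 0: f ≡ 0 at y ∈ {3}; g ≡ 0 at y ∈ {3}; common: {3}.
  x = 1: f ≡ 0 at y ∈ {3}; g ≡ 0 at y ∈ {2, 3}; common: {3}.
  x = 2: f ≡ 0 at y ∈ {4}; g ≡ 0 at y ∈ {2}; common: ∅.
  x = 3: f ≡ 0 at y ∈ ∅; g ≡ 0 at y ∈ ∅; common: ∅.
  x = 4: f ≡ 0 at y ∈ {2}; g ≡ 0 at y ∈ ∅; common: ∅.
Collecting: common zeros = {(0, 3), (1, 3)}, so the count is 2.
Comparison with the Bézout bound: 2 ≤ 4 = deg(f)·deg(g), as expected for curves with no common component (the affine F_5-count falls short of the bound because intersections may lie at infinity, over extension fields, or carry multiplicity).


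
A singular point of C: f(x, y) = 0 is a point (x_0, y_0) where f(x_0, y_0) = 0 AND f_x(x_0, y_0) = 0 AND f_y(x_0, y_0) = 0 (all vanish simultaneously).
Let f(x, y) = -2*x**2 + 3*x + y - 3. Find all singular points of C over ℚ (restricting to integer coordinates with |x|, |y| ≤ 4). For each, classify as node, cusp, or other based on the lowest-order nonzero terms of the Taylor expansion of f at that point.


No singular points in the scanned grid; C is smooth there.

Compute partial derivatives:
  f_x = 3 - 4*x.
  f_y = 1.
f_y = 1 is a nonzero constant, so f_y never vanishes: no point (x, y) can satisfy f = f_x = f_y = 0. In particular no (x, y) ∈ {−4, ..., 4}² is singular; the curve is smooth.


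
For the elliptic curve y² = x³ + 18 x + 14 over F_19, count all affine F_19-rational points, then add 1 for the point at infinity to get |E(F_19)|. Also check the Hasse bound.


Affine points = {(2, 1), (2, 18), (3, 0), (4, 6), (4, 13), (5, 1), (5, 18), (8, 9), (8, 10), (10, 4), (10, 15), (11, 2), (11, 17), (12, 1), (12, 18), (15, 7), (15, 12), (16, 3), (16, 16)}; affine count = 19; |E(F_19)| = 20.

Discriminant check: Δ ∝ 4a³ + 27b² = 4·18³ + 27·14² = 4·5832 + 27·196 ≡ 6 (mod 19). Nonzero ⇒ E is nonsingular.
For each x ∈ F_19, compute rhs = x³ + 18·x + 14 mod 19, then count y ∈ F_19 with y² ≡ rhs.
  x = 0: rhs = 14, matching y values: none (0 points).
  x = 1: rhs = 14, matching y values: none (0 points).
  x = 2: rhs = 1, matching y values: 1, 18 (2 points).
  x = 3: rhs = 0, matching y values: 0 (1 points).
  x = 4: rhs = 17, matching y values: 6, 13 (2 points).
  x = 5: rhs = 1, matching y values: 1, 18 (2 points).
  x = 6: rhs = 15, matching y values: none (0 points).
  x = 7: rhs = 8, matching y values: none (0 points).
  x = 8: rhs = 5, matching y values: 9, 10 (2 points).
  x = 9: rhs = 12, matching y values: none (0 points).
  x = 10: rhs = 16, matching y values: 4, 15 (2 points).
  x = 11: rhs = 4, matching y values: 2, 17 (2 points).
  x = 12: rhs = 1, matching y values: 1, 18 (2 points).
  x = 13: rhs = 13, matching y values: none (0 points).
  x = 14: rhs = 8, matching y values: none (0 points).
  x = 15: rhs = 11, matching y values: 7, 12 (2 points).
  x = 16: rhs = 9, matching y values: 3, 16 (2 points).
  x = 17: rhs = 8, matching y values: none (0 points).
  x = 18: rhs = 14, matching y values: none (0 points).
Total affine count: 19.
Full point count |E(F_19)| = 19 + 1 = 20.
Hasse bound: |20 − (19+1)| = |0| = 0 ≤ 2√19 ≈ 8.7178 ✓.


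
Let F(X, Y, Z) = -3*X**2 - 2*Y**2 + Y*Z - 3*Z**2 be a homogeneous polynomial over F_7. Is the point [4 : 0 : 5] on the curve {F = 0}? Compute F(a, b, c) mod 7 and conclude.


F(4,0,5) ≡ 3 (mod 7); P is NOT on the curve.

Evaluate F(4, 0, 5) term-by-term (mod 7).
  -3*X**2 ↦ -3·16·1·1 = -48
  -2*Y**2 ↦ -2·1·0·1 = 0
  Y*Z ↦ 1·1·0·5 = 0
  -3*Z**2 ↦ -3·1·1·25 = -75
Sum: F(4, 0, 5) = (-48) + (0) + (0) + (-75) = -123.
Reducing mod 7: -123 ≡ 3 (mod 7).
Since F(a, b, c) ≡ 3 ≠ 0 (mod 7), P does NOT lie on the curve.


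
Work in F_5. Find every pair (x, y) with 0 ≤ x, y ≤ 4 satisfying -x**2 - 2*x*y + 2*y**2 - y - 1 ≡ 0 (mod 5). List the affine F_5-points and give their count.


Affine F_5-points: {(0, 1), (0, 2), (1, 2), (2, 0), (3, 0), (3, 1)}; count = 6.

For each of the 25 pairs (x, y) ∈ F_5², evaluate f(x, y) mod 5. Record the zeros.
  x = 0: [0↦4, 1↦0, 2↦0, 3↦4, 4↦2]  zeros at y ∈ {1, 2}
  x = 1: [0↦3, 1↦2, 2↦0, 3↦2, 4↦3]  zeros at y ∈ {2}
  x = 2: [0↦0, 1↦2, 2↦3, 3↦3, 4↦2]  zeros at y ∈ {0}
  x = 3: [0↦0, 1↦0, 2↦4, 3↦2, 4↦4]  zeros at y ∈ {0, 1}
  x = 4: [0↦3, 1↦1, 2↦3, 3↦4, 4↦4]  zeros at y ∈ ∅
Collecting zeros: affine points = {(0, 1), (0, 2), (1, 2), (2, 0), (3, 0), (3, 1)}.
Total count |C(F_5)_aff| = 6.


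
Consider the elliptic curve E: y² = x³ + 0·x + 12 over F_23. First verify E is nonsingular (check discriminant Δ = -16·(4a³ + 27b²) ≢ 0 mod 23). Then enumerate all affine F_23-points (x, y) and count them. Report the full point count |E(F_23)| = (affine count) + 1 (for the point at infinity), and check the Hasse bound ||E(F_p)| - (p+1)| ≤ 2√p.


Affine points = {(0, 9), (0, 14), (1, 6), (1, 17), (3, 4), (3, 19), (8, 8), (8, 15), (10, 0), (11, 3), (11, 20), (13, 1), (13, 22), (15, 11), (15, 12), (17, 7), (17, 16), (18, 5), (18, 18), (20, 10), (20, 13), (21, 2), (21, 21)}; affine count = 23; |E(F_23)| = 24.

Discriminant check: Δ ∝ 4a³ + 27b² = 4·0³ + 27·12² = 4·0 + 27·144 ≡ 1 (mod 23). Nonzero ⇒ E is nonsingular.
For each x ∈ F_23, compute rhs = x³ + 0·x + 12 mod 23, then count y ∈ F_23 with y² ≡ rhs.
  x = 0: rhs = 12, matching y values: 9, 14 (2 points).
  x = 1: rhs = 13, matching y values: 6, 17 (2 points).
  x = 2: rhs = 20, matching y values: none (0 points).
  x = 3: rhs = 16, matching y values: 4, 19 (2 points).
  x = 4: rhs = 7, matching y values: none (0 points).
  x = 5: rhs = 22, matching y values: none (0 points).
  x = 6: rhs = 21, matching y values: none (0 points).
  x = 7: rhs = 10, matching y values: none (0 points).
  x = 8: rhs = 18, matching y values: 8, 15 (2 points).
  x = 9: rhs = 5, matching y values: none (0 points).
  x = 10: rhs = 0, matching y values: 0 (1 points).
  x = 11: rhs = 9, matching y values: 3, 20 (2 points).
  x = 12: rhs = 15, matching y values: none (0 points).
  x = 13: rhs = 1, matching y values: 1, 22 (2 points).
  x = 14: rhs = 19, matching y values: none (0 points).
  x = 15: rhs = 6, matching y values: 11, 12 (2 points).
  x = 16: rhs = 14, matching y values: none (0 points).
  x = 17: rhs = 3, matching y values: 7, 16 (2 points).
  x = 18: rhs = 2, matching y values: 5, 18 (2 points).
  x = 19: rhs = 17, matching y values: none (0 points).
  x = 20: rhs = 8, matching y values: 10, 13 (2 points).
  x = 21: rhs = 4, matching y values: 2, 21 (2 points).
  x = 22: rhs = 11, matching y values: none (0 points).
Total affine count: 23.
Full point count |E(F_23)| = 23 + 1 = 24.
Hasse bound: |24 − (23+1)| = |0| = 0 ≤ 2√23 ≈ 9.5917 ✓.


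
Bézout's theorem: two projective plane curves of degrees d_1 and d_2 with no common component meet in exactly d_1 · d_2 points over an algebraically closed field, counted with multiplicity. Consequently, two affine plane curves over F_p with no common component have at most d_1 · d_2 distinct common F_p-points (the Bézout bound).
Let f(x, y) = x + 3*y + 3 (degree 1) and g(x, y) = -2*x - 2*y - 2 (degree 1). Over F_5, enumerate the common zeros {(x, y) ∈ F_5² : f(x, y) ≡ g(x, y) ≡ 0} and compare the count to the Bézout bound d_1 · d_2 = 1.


Common zeros: {(0, 4)}; count = 1; Bézout bound = 1.

deg(f) = 1, deg(g) = 1, so Bézout bound = 1.
Scan x ∈ F_5. For each x, list the y ∈ F_5 with f(x, y) ≡ 0 and those with g(x, y) ≡ 0 (mod 5); the common zeros in that column are the intersection.
  x = 0: f ≡ 0 at y ∈ {4}; g ≡ 0 at y ∈ {4}; common: {4}.
  x = 1: f ≡ 0 at y ∈ {2}; g ≡ 0 at y ∈ {3}; common: ∅.
  x = 2: f ≡ 0 at y ∈ {0}; g ≡ 0 at y ∈ {2}; common: ∅.
  x = 3: f ≡ 0 at y ∈ {3}; g ≡ 0 at y ∈ {1}; common: ∅.
  x = 4: f ≡ 0 at y ∈ {1}; g ≡ 0 at y ∈ {0}; common: ∅.
Collecting: common zeros = {(0, 4)}, so the count is 1.
Comparison with the Bézout bound: 1 ≤ 1 = deg(f)·deg(g), as expected for curves with no common component (the bound is attained).


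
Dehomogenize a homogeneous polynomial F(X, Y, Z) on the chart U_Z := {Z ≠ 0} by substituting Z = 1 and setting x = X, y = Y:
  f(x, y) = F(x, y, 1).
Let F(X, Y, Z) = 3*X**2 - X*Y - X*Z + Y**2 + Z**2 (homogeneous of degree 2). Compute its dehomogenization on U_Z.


f(x, y) = 3*x**2 - x*y - x + y**2 + 1

On U_Z we set Z = 1. Each monomial c·X^i·Y^j·Z^k in F becomes c·x^i·y^j·1^k = c·x^i·y^j.
Substituting Z = 1: F(X, Y, 1) = 3*x**2 - x*y - x + y**2 + 1.
Note: deg(f) ≤ deg(F) = 2; strict inequality happens when F is divisible by Z (lost terms).


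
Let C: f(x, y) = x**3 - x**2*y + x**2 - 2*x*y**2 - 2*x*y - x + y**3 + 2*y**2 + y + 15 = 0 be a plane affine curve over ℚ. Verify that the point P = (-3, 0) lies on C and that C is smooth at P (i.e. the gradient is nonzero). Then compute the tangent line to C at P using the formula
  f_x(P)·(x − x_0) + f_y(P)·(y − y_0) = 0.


Tangent line at P: 20*x - 2*y + 60 = 0.

Step 1: f(-3, 0) = 0, so P lies on C.
Step 2: partial derivatives
  f_x(x, y) = 3*x**2 - 2*x*y + 2*x - 2*y**2 - 2*y - 1, f_y(x, y) = -x**2 - 4*x*y - 2*x + 3*y**2 + 4*y + 1.
  f_x(P) = 20, f_y(P) = -2 (gradient nonzero, so P is smooth).
Step 3: tangent line at P: 20·(x − -3) + -2·(y − 0) = 0.
Expanding: 20*x - 2*y + 60 = 0.


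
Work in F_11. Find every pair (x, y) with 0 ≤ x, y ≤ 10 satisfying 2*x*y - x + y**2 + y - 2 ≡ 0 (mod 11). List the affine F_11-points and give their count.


Affine F_11-points: {(0, 1), (0, 9), (3, 5), (3, 10), (6, 2), (6, 7), (9, 0), (9, 3), (10, 4), (10, 8)}; count = 10.

For each of the 121 pairs (x, y) ∈ F_11², evaluate f(x, y) mod 11. Record the zeros.
  x = 0: [0↦9, 1↦0, 2↦4, 3↦10, 4↦7, 5↦6, 6↦7, 7↦10, 8↦4, 9↦0, 10↦9]  zeros at y ∈ {1, 9}
  x = 1: [0↦8, 1↦1, 2↦7, 3↦4, 4↦3, 5↦4, 6↦7, 7↦1, 8↦8, 9↦6, 10↦6]  zeros at y ∈ ∅
  x = 2: [0↦7, 1↦2, 2↦10, 3↦9, 4↦10, 5↦2, 6↦7, 7↦3, 8↦1, 9↦1, 10↦3]  zeros at y ∈ ∅
  x = 3: [0↦6, 1↦3, 2↦2, 3↦3, 4↦6, 5↦0, 6↦7, 7↦5, 8↦5, 9↦7, 10↦0]  zeros at y ∈ {5, 10}
  x = 4: [0↦5, 1↦4, 2↦5, 3↦8, 4↦2, 5↦9, 6↦7, 7↦7, 8↦9, 9↦2, 10↦8]  zeros at y ∈ ∅
  x = 5: [0↦4, 1↦5, 2↦8, 3↦2, 4↦9, 5↦7, 6↦7, 7↦9, 8↦2, 9↦8, 10↦5]  zeros at y ∈ ∅
  x = 6: [0↦3, 1↦6, 2↦0, 3↦7, 4↦5, 5↦5, 6↦7, 7↦0, 8↦6, 9↦3, 10↦2]  zeros at y ∈ {2, 7}
  x = 7: [0↦2, 1↦7, 2↦3, 3↦1, 4↦1, 5↦3, 6↦7, 7↦2, 8↦10, 9↦9, 10↦10]  zeros at y ∈ ∅
  x = 8: [0↦1, 1↦8, 2↦6, 3↦6, 4↦8, 5↦1, 6↦7, 7↦4, 8↦3, 9↦4, 10↦7]  zeros at y ∈ ∅
  x = 9: [0↦0, 1↦9, 2↦9, 3↦0, 4↦4, 5↦10, 6↦7, 7↦6, 8↦7, 9↦10, 10↦4]  zeros at y ∈ {0, 3}
  x = 10: [0↦10, 1↦10, 2↦1, 3↦5, 4↦0, 5↦8, 6↦7, 7↦8, 8↦0, 9↦5, 10↦1]  zeros at y ∈ {4, 8}
Collecting zeros: affine points = {(0, 1), (0, 9), (3, 5), (3, 10), (6, 2), (6, 7), (9, 0), (9, 3), (10, 4), (10, 8)}.
Total count |C(F_11)_aff| = 10.


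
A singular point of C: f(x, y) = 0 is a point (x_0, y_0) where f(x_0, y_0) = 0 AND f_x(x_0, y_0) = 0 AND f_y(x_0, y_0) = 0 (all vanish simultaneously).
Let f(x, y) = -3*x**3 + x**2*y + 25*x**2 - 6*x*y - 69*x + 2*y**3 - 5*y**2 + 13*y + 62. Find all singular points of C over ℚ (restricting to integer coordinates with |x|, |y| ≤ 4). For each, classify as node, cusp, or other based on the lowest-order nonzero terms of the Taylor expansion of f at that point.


Singular points: {(3, 1)}; classification: node.

Compute partial derivatives:
  f_x = -9*x**2 + 2*x*y + 50*x - 6*y - 69.
  f_y = x**2 - 6*x + 6*y**2 - 10*y + 13.
Scan x_0 ∈ {−4, ..., 4}. For each x_0, f_y(x_0, y) is a polynomial in y; find its integer roots y ∈ {−4, ..., 4}, then test f_x and f at those candidates.
  x = -4: f_y(-4, y) = 6*y**2 - 10*y + 53; no integer root y with |y| ≤ 4.
  x = -3: f_y(-3, y) = 6*y**2 - 10*y + 40; no integer root y with |y| ≤ 4.
  x = -2: f_y(-2, y) = 6*y**2 - 10*y + 29; no integer root y with |y| ≤ 4.
  x = -1: f_y(-1, y) = 6*y**2 - 10*y + 20; no integer root y with |y| ≤ 4.
  x = 0: f_y(0, y) = 6*y**2 - 10*y + 13; no integer root y with |y| ≤ 4.
  x = 1: f_y(1, y) = 6*y**2 - 10*y + 8; no integer root y with |y| ≤ 4.
  x = 2: f_y(2, y) = 6*y**2 - 10*y + 5; no integer root y with |y| ≤ 4.
  x = 3: f_y(3, y) = 6*y**2 - 10*y + 4; vanishes at y ∈ {1}. (3, 1): f_x = 0, f = 0 — SINGULAR.
  x = 4: f_y(4, y) = 6*y**2 - 10*y + 5; no integer root y with |y| ≤ 4.
Only singular point on the grid: (3, 1).
Classify: substitute x = 3 + u, y = 1 + v and expand: f = -3*u**3 + u**2*v - u**2 + 2*v**3 + v**2.
No constant or linear terms (consistent with a singular point). Quadratic part: -u**2 + v**2. Cubic part: -3*u**3 + u**2*v + 2*v**3.
The quadratic part v**2 - u**2 = (v − u)(v + u) splits into two distinct linear factors, so there are two distinct tangent lines y − 1 = ±(x − 3) — this is a node (ordinary double point).
Classification: node.


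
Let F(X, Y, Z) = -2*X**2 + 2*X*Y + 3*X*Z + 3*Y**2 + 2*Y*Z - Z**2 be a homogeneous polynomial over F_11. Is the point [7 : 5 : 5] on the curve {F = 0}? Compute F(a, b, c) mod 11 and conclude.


F(7,5,5) ≡ 1 (mod 11); P is NOT on the curve.

Evaluate F(7, 5, 5) term-by-term (mod 11).
  -2*X**2 ↦ -2·49·1·1 = -98
  2*X*Y ↦ 2·7·5·1 = 70
  3*X*Z ↦ 3·7·1·5 = 105
  3*Y**2 ↦ 3·1·25·1 = 75
  2*Y*Z ↦ 2·1·5·5 = 50
  -Z**2 ↦ -1·1·1·25 = -25
Sum: F(7, 5, 5) = (-98) + (70) + (105) + (75) + (50) + (-25) = 177.
Reducing mod 11: 177 ≡ 1 (mod 11).
Since F(a, b, c) ≡ 1 ≠ 0 (mod 11), P does NOT lie on the curve.


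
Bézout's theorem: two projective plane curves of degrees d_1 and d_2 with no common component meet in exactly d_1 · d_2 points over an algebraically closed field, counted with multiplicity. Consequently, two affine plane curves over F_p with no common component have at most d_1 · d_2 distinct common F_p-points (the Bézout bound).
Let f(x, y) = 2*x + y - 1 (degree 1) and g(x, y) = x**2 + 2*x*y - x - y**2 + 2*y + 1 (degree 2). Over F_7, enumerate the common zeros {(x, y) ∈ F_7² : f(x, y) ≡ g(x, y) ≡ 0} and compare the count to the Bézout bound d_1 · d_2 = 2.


Common zeros: {(5, 5)}; count = 1; Bézout bound = 2.

deg(f) = 1, deg(g) = 2, so Bézout bound = 2.
Scan x ∈ F_7. For each x, list the y ∈ F_7 with f(x, y) ≡ 0 and those with g(x, y) ≡ 0 (mod 7); the common zeros in that column are the intersection.
  x = 0: f ≡ 0 at y ∈ {1}; g ≡ 0 at y ∈ {4, 5}; common: ∅.
  x = 1: f ≡ 0 at y ∈ {6}; g ≡ 0 at y ∈ ∅; common: ∅.
  x = 2: f ≡ 0 at y ∈ {4}; g ≡ 0 at y ∈ ∅; common: ∅.
  x = 3: f ≡ 0 at y ∈ {2}; g ≡ 0 at y ∈ {0, 1}; common: ∅.
  x = 4: f ≡ 0 at y ∈ {0}; g ≡ 0 at y ∈ ∅; common: ∅.
  x = 5: f ≡ 0 at y ∈ {5}; g ≡ 0 at y ∈ {0, 5}; common: {5}.
  x = 6: f ≡ 0 at y ∈ {3}; g ≡ 0 at y ∈ ∅; common: ∅.
Collecting: common zeros = {(5, 5)}, so the count is 1.
Comparison with the Bézout bound: 1 ≤ 2 = deg(f)·deg(g), as expected for curves with no common component (the affine F_7-count falls short of the bound because intersections may lie at infinity, over extension fields, or carry multiplicity).


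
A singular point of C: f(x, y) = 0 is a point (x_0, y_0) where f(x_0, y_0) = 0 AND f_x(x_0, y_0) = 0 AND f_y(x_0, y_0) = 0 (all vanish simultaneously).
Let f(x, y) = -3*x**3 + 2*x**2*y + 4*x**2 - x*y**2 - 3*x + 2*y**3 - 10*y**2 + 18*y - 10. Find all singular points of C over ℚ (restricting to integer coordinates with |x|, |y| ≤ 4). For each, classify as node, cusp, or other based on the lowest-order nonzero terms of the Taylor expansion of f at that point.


Singular points: {(1, 2)}; classification: node.

Compute partial derivatives:
  f_x = -9*x**2 + 4*x*y + 8*x - y**2 - 3.
  f_y = 2*x**2 - 2*x*y + 6*y**2 - 20*y + 18.
Scan x_0 ∈ {−4, ..., 4}. For each x_0, f_y(x_0, y) is a polynomial in y; find its integer roots y ∈ {−4, ..., 4}, then test f_x and f at those candidates.
  x = -4: f_y(-4, y) = 6*y**2 - 12*y + 50; no integer root y with |y| ≤ 4.
  x = -3: f_y(-3, y) = 6*y**2 - 14*y + 36; no integer root y with |y| ≤ 4.
  x = -2: f_y(-2, y) = 6*y**2 - 16*y + 26; no integer root y with |y| ≤ 4.
  x = -1: f_y(-1, y) = 6*y**2 - 18*y + 20; no integer root y with |y| ≤ 4.
  x = 0: f_y(0, y) = 6*y**2 - 20*y + 18; no integer root y with |y| ≤ 4.
  x = 1: f_y(1, y) = 6*y**2 - 22*y + 20; vanishes at y ∈ {2}. (1, 2): f_x = 0, f = 0 — SINGULAR.
  x = 2: f_y(2, y) = 6*y**2 - 24*y + 26; no integer root y with |y| ≤ 4.
  x = 3: f_y(3, y) = 6*y**2 - 26*y + 36; no integer root y with |y| ≤ 4.
  x = 4: f_y(4, y) = 6*y**2 - 28*y + 50; no integer root y with |y| ≤ 4.
Only singular point on the grid: (1, 2).
Classify: substitute x = 1 + u, y = 2 + v and expand: f = -3*u**3 + 2*u**2*v - u**2 - u*v**2 + 2*v**3 + v**2.
No constant or linear terms (consistent with a singular point). Quadratic part: -u**2 + v**2. Cubic part: -3*u**3 + 2*u**2*v - u*v**2 + 2*v**3.
The quadratic part v**2 - u**2 = (v − u)(v + u) splits into two distinct linear factors, so there are two distinct tangent lines y − 2 = ±(x − 1) — this is a node (ordinary double point).
Classification: node.


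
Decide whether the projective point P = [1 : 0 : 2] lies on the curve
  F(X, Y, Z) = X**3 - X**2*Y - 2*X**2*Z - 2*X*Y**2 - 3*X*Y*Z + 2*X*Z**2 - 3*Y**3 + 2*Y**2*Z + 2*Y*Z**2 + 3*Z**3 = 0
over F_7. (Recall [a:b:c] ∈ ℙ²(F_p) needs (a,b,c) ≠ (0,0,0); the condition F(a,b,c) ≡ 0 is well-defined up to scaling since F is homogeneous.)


F(1,0,2) ≡ 1 (mod 7); P is NOT on the curve.

Evaluate F(1, 0, 2) term-by-term (mod 7).
  X**3 ↦ 1·1·1·1 = 1
  -X**2*Y ↦ -1·1·0·1 = 0
  -2*X**2*Z ↦ -2·1·1·2 = -4
  -2*X*Y**2 ↦ -2·1·0·1 = 0
  -3*X*Y*Z ↦ -3·1·0·2 = 0
  2*X*Z**2 ↦ 2·1·1·4 = 8
  -3*Y**3 ↦ -3·1·0·1 = 0
  2*Y**2*Z ↦ 2·1·0·2 = 0
  2*Y*Z**2 ↦ 2·1·0·4 = 0
  3*Z**3 ↦ 3·1·1·8 = 24
Sum: F(1, 0, 2) = (1) + (0) + (-4) + (0) + (0) + (8) + (0) + (0) + (0) + (24) = 29.
Reducing mod 7: 29 ≡ 1 (mod 7).
Since F(a, b, c) ≡ 1 ≠ 0 (mod 7), P does NOT lie on the curve.


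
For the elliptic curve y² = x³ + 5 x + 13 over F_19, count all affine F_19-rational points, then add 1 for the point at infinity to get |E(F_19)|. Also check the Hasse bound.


Affine points = {(1, 0), (3, 6), (3, 13), (5, 7), (5, 12), (7, 7), (7, 12), (15, 9), (15, 10), (16, 3), (16, 16), (18, 8), (18, 11)}; affine count = 13; |E(F_19)| = 14.

Discriminant check: Δ ∝ 4a³ + 27b² = 4·5³ + 27·13² = 4·125 + 27·169 ≡ 9 (mod 19). Nonzero ⇒ E is nonsingular.
For each x ∈ F_19, compute rhs = x³ + 5·x + 13 mod 19, then count y ∈ F_19 with y² ≡ rhs.
  x = 0: rhs = 13, matching y values: none (0 points).
  x = 1: rhs = 0, matching y values: 0 (1 points).
  x = 2: rhs = 12, matching y values: none (0 points).
  x = 3: rhs = 17, matching y values: 6, 13 (2 points).
  x = 4: rhs = 2, matching y values: none (0 points).
  x = 5: rhs = 11, matching y values: 7, 12 (2 points).
  x = 6: rhs = 12, matching y values: none (0 points).
  x = 7: rhs = 11, matching y values: 7, 12 (2 points).
  x = 8: rhs = 14, matching y values: none (0 points).
  x = 9: rhs = 8, matching y values: none (0 points).
  x = 10: rhs = 18, matching y values: none (0 points).
  x = 11: rhs = 12, matching y values: none (0 points).
  x = 12: rhs = 15, matching y values: none (0 points).
  x = 13: rhs = 14, matching y values: none (0 points).
  x = 14: rhs = 15, matching y values: none (0 points).
  x = 15: rhs = 5, matching y values: 9, 10 (2 points).
  x = 16: rhs = 9, matching y values: 3, 16 (2 points).
  x = 17: rhs = 14, matching y values: none (0 points).
  x = 18: rhs = 7, matching y values: 8, 11 (2 points).
Total affine count: 13.
Full point count |E(F_19)| = 13 + 1 = 14.
Hasse bound: |14 − (19+1)| = |-6| = 6 ≤ 2√19 ≈ 8.7178 ✓.


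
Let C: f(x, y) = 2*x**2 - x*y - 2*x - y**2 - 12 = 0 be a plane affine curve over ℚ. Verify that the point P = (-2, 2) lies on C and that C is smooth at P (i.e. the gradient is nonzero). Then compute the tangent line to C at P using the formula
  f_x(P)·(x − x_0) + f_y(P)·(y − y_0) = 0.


Tangent line at P: -12*x - 2*y - 20 = 0.

Step 1: f(-2, 2) = 0, so P lies on C.
Step 2: partial derivatives
  f_x(x, y) = 4*x - y - 2, f_y(x, y) = -x - 2*y.
  f_x(P) = -12, f_y(P) = -2 (gradient nonzero, so P is smooth).
Step 3: tangent line at P: -12·(x − -2) + -2·(y − 2) = 0.
Expanding: -12*x - 2*y - 20 = 0.


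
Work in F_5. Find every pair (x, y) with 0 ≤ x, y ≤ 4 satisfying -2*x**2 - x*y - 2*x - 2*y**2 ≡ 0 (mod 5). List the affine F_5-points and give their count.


Affine F_5-points: {(0, 0), (1, 3), (1, 4), (4, 0), (4, 3)}; count = 5.

For each of the 25 pairs (x, y) ∈ F_5², evaluate f(x, y) mod 5. Record the zeros.
  x = 0: [0↦0, 1↦3, 2↦2, 3↦2, 4↦3]  zeros at y ∈ {0}
  x = 1: [0↦1, 1↦3, 2↦1, 3↦0, 4↦0]  zeros at y ∈ {3, 4}
  x = 2: [0↦3, 1↦4, 2↦1, 3↦4, 4↦3]  zeros at y ∈ ∅
  x = 3: [0↦1, 1↦1, 2↦2, 3↦4, 4↦2]  zeros at y ∈ ∅
  x = 4: [0↦0, 1↦4, 2↦4, 3↦0, 4↦2]  zeros at y ∈ {0, 3}
Collecting zeros: affine points = {(0, 0), (1, 3), (1, 4), (4, 0), (4, 3)}.
Total count |C(F_5)_aff| = 5.


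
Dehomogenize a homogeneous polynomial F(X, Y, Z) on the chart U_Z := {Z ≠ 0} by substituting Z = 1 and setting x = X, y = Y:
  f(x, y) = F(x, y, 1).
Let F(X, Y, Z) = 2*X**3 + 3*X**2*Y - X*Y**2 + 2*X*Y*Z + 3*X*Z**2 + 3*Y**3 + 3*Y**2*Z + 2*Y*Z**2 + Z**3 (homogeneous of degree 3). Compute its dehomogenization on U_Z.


f(x, y) = 2*x**3 + 3*x**2*y - x*y**2 + 2*x*y + 3*x + 3*y**3 + 3*y**2 + 2*y + 1

On U_Z we set Z = 1. Each monomial c·X^i·Y^j·Z^k in F becomes c·x^i·y^j·1^k = c·x^i·y^j.
Substituting Z = 1: F(X, Y, 1) = 2*x**3 + 3*x**2*y - x*y**2 + 2*x*y + 3*x + 3*y**3 + 3*y**2 + 2*y + 1.
Note: deg(f) ≤ deg(F) = 3; strict inequality happens when F is divisible by Z (lost terms).


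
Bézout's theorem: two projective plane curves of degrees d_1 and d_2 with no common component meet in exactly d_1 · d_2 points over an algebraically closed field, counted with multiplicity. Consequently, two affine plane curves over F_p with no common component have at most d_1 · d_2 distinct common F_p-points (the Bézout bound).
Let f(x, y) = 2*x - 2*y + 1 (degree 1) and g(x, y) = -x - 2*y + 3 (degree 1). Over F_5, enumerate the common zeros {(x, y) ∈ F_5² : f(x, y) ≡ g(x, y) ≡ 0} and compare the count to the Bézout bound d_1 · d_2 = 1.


Common zeros: {(4, 2)}; count = 1; Bézout bound = 1.

deg(f) = 1, deg(g) = 1, so Bézout bound = 1.
Scan x ∈ F_5. For each x, list the y ∈ F_5 with f(x, y) ≡ 0 and those with g(x, y) ≡ 0 (mod 5); the common zeros in that column are the intersection.
  x = 0: f ≡ 0 at y ∈ {3}; g ≡ 0 at y ∈ {4}; common: ∅.
  x = 1: f ≡ 0 at y ∈ {4}; g ≡ 0 at y ∈ {1}; common: ∅.
  x = 2: f ≡ 0 at y ∈ {0}; g ≡ 0 at y ∈ {3}; common: ∅.
  x = 3: f ≡ 0 at y ∈ {1}; g ≡ 0 at y ∈ {0}; common: ∅.
  x = 4: f ≡ 0 at y ∈ {2}; g ≡ 0 at y ∈ {2}; common: {2}.
Collecting: common zeros = {(4, 2)}, so the count is 1.
Comparison with the Bézout bound: 1 ≤ 1 = deg(f)·deg(g), as expected for curves with no common component (the bound is attained).


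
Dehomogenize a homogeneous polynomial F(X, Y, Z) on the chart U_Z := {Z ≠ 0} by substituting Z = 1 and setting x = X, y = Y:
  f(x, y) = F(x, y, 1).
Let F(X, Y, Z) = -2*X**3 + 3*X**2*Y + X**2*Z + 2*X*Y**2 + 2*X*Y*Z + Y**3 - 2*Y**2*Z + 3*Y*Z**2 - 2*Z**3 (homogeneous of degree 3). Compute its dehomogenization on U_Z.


f(x, y) = -2*x**3 + 3*x**2*y + x**2 + 2*x*y**2 + 2*x*y + y**3 - 2*y**2 + 3*y - 2

On U_Z we set Z = 1. Each monomial c·X^i·Y^j·Z^k in F becomes c·x^i·y^j·1^k = c·x^i·y^j.
Substituting Z = 1: F(X, Y, 1) = -2*x**3 + 3*x**2*y + x**2 + 2*x*y**2 + 2*x*y + y**3 - 2*y**2 + 3*y - 2.
Note: deg(f) ≤ deg(F) = 3; strict inequality happens when F is divisible by Z (lost terms).


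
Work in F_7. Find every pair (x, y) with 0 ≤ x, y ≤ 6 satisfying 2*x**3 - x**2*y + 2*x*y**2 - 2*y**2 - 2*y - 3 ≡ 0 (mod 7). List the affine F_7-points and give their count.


Affine F_7-points: {(0, 1), (0, 5), (1, 2), (2, 4), (2, 6), (5, 3)}; count = 6.

For each of the 49 pairs (x, y) ∈ F_7², evaluate f(x, y) mod 7. Record the zeros.
  x = 0: [0↦4, 1↦0, 2↦6, 3↦1, 4↦6, 5↦0, 6↦4]  zeros at y ∈ {1, 5}
  x = 1: [0↦6, 1↦3, 2↦0, 3↦4, 4↦1, 5↦5, 6↦2]  zeros at y ∈ {2}
  x = 2: [0↦6, 1↦2, 2↦2, 3↦6, 4↦0, 5↦5, 6↦0]  zeros at y ∈ {4, 6}
  x = 3: [0↦2, 1↦2, 2↦3, 3↦5, 4↦1, 5↦5, 6↦3]  zeros at y ∈ ∅
  x = 4: [0↦6, 1↦1, 2↦1, 3↦6, 4↦2, 5↦3, 6↦2]  zeros at y ∈ ∅
  x = 5: [0↦2, 1↦4, 2↦1, 3↦0, 4↦1, 5↦4, 6↦2]  zeros at y ∈ {3}
  x = 6: [0↦2, 1↦2, 2↦1, 3↦6, 4↦3, 5↦6, 6↦1]  zeros at y ∈ ∅
Collecting zeros: affine points = {(0, 1), (0, 5), (1, 2), (2, 4), (2, 6), (5, 3)}.
Total count |C(F_7)_aff| = 6.


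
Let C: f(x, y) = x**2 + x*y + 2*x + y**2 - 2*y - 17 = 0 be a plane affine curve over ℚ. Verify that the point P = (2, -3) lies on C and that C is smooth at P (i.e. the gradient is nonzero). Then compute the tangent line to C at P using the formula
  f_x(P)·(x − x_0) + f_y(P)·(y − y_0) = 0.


Tangent line at P: 3*x - 6*y - 24 = 0.

Step 1: f(2, -3) = 0, so P lies on C.
Step 2: partial derivatives
  f_x(x, y) = 2*x + y + 2, f_y(x, y) = x + 2*y - 2.
  f_x(P) = 3, f_y(P) = -6 (gradient nonzero, so P is smooth).
Step 3: tangent line at P: 3·(x − 2) + -6·(y − -3) = 0.
Expanding: 3*x - 6*y - 24 = 0.
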